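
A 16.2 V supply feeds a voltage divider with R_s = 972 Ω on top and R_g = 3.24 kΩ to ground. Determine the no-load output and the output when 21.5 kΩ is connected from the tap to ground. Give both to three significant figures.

Unloaded: 12.5 V; loaded: 12.0 V

Open-circuit: V = 16.2 × 3240/(972 + 3240) = 12.5 V.
With the load, R_g becomes R_g‖R_L = 2816 Ω, so V = 16.2 × 2816/3788 = 12.0 V.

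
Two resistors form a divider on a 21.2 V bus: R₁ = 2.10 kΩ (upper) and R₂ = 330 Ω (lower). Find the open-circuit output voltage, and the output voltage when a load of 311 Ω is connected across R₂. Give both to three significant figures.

Unloaded: 2.88 V; loaded: 1.50 V

Open-circuit: V = 21.2 × 330/(2100 + 330) = 2.88 V.
With the load, R₂ becomes R₂‖R_L = 160.1 Ω, so V = 21.2 × 160.1/2260 = 1.50 V.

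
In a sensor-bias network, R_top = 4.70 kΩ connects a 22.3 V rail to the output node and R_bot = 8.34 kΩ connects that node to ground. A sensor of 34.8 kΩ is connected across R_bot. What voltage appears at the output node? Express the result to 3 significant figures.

V_out ≈ 13.1 V

The load sits in parallel with R_bot: R_bot‖R_L = (8.34 × 34.8) / (8.34 + 34.8) = 6.728 kΩ.
V_out = 22.3 × 6.728 / (4.70 + 6.728) = 22.3 × 6.728/11.43 = 13.1 V.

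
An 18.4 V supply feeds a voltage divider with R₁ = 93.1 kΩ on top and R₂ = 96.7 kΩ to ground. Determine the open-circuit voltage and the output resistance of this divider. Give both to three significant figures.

V_th = 9.37 V, R_th = 47.4 kΩ

V_th is the open-circuit tap voltage: 18.4 × 96.7/(93.1 + 96.7) = 9.37 V.
With the supply zeroed, R₁ and R₂ appear in parallel from the tap: R_th = R₁‖R₂ = (93.1 × 96.7)/189.8 = 47.4 kΩ.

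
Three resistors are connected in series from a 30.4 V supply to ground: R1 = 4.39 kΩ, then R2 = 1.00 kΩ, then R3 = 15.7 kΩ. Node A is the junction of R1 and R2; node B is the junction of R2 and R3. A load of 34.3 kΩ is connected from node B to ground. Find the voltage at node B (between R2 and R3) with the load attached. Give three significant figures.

V ≈ 20.3 V

At node B, R3 is in parallel with the load: R3‖R_L = 10.77 kΩ.
Below node A the resistance is R2 + (R3‖R_L) = 11.77 kΩ, so V_A = 30.4 × 11.77/16.16 = 22.14 V.
Then V_B = V_A × (R3‖R_L)/(R2 + R3‖R_L) = 22.14 × 10.77/11.77 = 20.3 V.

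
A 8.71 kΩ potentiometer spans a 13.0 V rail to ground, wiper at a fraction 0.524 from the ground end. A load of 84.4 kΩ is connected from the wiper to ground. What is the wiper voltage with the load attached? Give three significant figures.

V ≈ 6.64 V

The wiper splits the pot into (1−α)R = 4.146 kΩ above and αR = 4.564 kΩ below.
Lower section ‖ load = 4.330 kΩ.
V_wiper = 13.0 × 4.330/(4.146 + 4.330) = 6.64 V.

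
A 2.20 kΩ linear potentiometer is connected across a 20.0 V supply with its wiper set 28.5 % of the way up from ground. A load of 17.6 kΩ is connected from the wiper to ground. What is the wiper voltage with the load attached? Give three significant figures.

V ≈ 5.56 V

The wiper splits the pot into (1−α)R = 1573 Ω above and αR = 627.0 Ω below.
Lower section ‖ load = 605.4 Ω.
V_wiper = 20.0 × 605.4/(1573 + 605.4) = 5.56 V.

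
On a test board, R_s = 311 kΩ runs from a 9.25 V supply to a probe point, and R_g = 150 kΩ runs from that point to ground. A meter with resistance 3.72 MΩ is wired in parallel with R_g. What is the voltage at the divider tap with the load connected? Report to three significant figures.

The load sits in parallel with R_g: R_g‖R_L = (150 × 3720) / (150 + 3720) = 144.2 kΩ.
V_out = 9.25 × 144.2 / (311 + 144.2) = 9.25 × 144.2/455.2 = 2.93 V.

V_out ≈ 2.93 V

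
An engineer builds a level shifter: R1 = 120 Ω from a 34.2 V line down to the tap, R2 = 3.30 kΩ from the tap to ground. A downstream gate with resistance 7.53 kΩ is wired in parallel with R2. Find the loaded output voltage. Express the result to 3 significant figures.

The load sits in parallel with R2: R2‖R_L = (3300 × 7530) / (3300 + 7530) = 2294 Ω.
V_out = 34.2 × 2294 / (120 + 2294) = 34.2 × 2294/2414 = 32.5 V.
(Unloaded it would have been 33.0 V.)

V_out ≈ 32.5 V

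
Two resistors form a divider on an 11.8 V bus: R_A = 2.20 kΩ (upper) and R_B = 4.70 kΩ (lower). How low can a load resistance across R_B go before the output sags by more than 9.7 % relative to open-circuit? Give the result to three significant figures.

Output resistance R_th = R_A‖R_B = (2.20 × 4.70)/6.900 = 1.499 kΩ.
The fractional drop is R_th/(R_th + R_L); requiring this ≤ 0.0970 gives R_L ≥ R_th(1/0.0970 − 1) = 1.499 × 9.309 = 14.0 kΩ.

R_L(min) ≈ 14.0 kΩ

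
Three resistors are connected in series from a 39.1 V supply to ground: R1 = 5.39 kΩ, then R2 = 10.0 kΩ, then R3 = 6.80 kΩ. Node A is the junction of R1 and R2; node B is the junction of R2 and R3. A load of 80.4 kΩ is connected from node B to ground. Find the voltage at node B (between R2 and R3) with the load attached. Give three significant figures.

V ≈ 11.3 V

At node B, R3 is in parallel with the load: R3‖R_L = 6.270 kΩ.
Below node A the resistance is R2 + (R3‖R_L) = 16.27 kΩ, so V_A = 39.1 × 16.27/21.66 = 29.37 V.
Then V_B = V_A × (R3‖R_L)/(R2 + R3‖R_L) = 29.37 × 6.270/16.27 = 11.3 V.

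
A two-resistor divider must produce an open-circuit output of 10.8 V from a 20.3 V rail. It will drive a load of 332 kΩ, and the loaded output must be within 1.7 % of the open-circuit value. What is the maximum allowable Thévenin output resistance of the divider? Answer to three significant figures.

Loading drop = R_th/(R_th + R_L) ≤ 0.0170, so R_th ≤ R_L · ε/(1−ε) = 332 kΩ × 0.0170/0.9830 = 5.74 kΩ.

R_th ≤ 5.74 kΩ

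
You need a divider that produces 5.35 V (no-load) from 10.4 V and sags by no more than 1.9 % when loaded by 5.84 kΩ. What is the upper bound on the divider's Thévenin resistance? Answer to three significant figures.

Loading drop = R_th/(R_th + R_L) ≤ 0.0190, so R_th ≤ R_L · ε/(1−ε) = 5.84 kΩ × 0.0190/0.9810 = 113 Ω.

R_th ≤ 113 Ω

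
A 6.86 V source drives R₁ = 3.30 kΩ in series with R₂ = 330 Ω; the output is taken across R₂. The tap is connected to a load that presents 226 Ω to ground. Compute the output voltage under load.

The load sits in parallel with R₂: R₂‖R_L = (330 × 226) / (330 + 226) = 134.1 Ω.
V_out = 6.86 × 134.1 / (3300 + 134.1) = 6.86 × 134.1/3434 = 0.268 V.

V_out ≈ 0.268 V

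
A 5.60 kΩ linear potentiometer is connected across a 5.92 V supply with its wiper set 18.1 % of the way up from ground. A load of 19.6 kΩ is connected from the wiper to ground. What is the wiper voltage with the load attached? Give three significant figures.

V ≈ 1.03 V

The wiper splits the pot into (1−α)R = 4.586 kΩ above and αR = 1.014 kΩ below.
Lower section ‖ load = 0.9638 kΩ.
V_wiper = 5.92 × 0.9638/(4.586 + 0.9638) = 1.03 V.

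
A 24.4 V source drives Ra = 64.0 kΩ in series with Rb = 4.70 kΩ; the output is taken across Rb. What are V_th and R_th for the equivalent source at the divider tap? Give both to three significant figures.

V_th = 1.67 V, R_th = 4.38 kΩ

V_th is the open-circuit tap voltage: 24.4 × 4.70/(64.0 + 4.70) = 1.67 V.
With the supply zeroed, Ra and Rb appear in parallel from the tap: R_th = Ra‖Rb = (64.0 × 4.70)/68.70 = 4.38 kΩ.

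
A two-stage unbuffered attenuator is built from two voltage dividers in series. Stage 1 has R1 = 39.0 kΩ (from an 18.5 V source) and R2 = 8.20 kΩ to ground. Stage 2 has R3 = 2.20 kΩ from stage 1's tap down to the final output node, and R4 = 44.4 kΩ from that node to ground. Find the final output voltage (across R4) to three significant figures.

V_out ≈ 2.67 V

Stage 2 presents R3+R4 = 46.60 kΩ as a load on stage 1's tap.
Stage 1's lower leg becomes R2‖(R3+R4) = 6.973 kΩ, so V_mid = 18.5 × 6.973/45.97 = 2.806 V.
Stage 2 is itself unloaded: V_out = V_mid × R4/(R3+R4) = 2.806 × 44.4/46.60 = 2.67 V.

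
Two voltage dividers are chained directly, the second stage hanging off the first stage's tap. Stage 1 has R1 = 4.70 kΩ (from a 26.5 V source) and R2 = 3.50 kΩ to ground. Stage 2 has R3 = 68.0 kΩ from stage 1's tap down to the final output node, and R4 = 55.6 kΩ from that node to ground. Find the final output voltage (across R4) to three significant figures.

Stage 2 presents R3+R4 = 123.6 kΩ as a load on stage 1's tap.
Stage 1's lower leg becomes R2‖(R3+R4) = 3.404 kΩ, so V_mid = 26.5 × 3.404/8.104 = 11.13 V.
Stage 2 is itself unloaded: V_out = V_mid × R4/(R3+R4) = 11.13 × 55.6/123.6 = 5.01 V.

V_out ≈ 5.01 V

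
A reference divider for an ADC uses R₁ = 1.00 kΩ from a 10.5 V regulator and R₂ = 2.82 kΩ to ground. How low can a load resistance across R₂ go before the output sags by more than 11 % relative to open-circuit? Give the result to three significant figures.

R_L(min) ≈ 5.97 kΩ

Output resistance R_th = R₁‖R₂ = (1000 × 2820)/3820 = 738.2 Ω.
The fractional drop is R_th/(R_th + R_L); requiring this ≤ 0.110 gives R_L ≥ R_th(1/0.110 − 1) = 738.2 × 8.091 = 5.97 kΩ.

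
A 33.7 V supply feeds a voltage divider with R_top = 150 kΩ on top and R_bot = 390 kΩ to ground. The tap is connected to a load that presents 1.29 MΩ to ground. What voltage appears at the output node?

The load sits in parallel with R_bot: R_bot‖R_L = (390 × 1290) / (390 + 1290) = 299.5 kΩ.
V_out = 33.7 × 299.5 / (150 + 299.5) = 33.7 × 299.5/449.5 = 22.5 V.

V_out ≈ 22.5 V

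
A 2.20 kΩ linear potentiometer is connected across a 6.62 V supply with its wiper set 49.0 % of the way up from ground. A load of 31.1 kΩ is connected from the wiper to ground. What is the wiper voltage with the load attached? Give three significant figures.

V ≈ 3.19 V

The wiper splits the pot into (1−α)R = 1.122 kΩ above and αR = 1.078 kΩ below.
Lower section ‖ load = 1.042 kΩ.
V_wiper = 6.62 × 1.042/(1.122 + 1.042) = 3.19 V.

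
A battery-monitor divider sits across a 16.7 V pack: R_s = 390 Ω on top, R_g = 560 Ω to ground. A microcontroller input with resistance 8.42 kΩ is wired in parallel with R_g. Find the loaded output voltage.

The load sits in parallel with R_g: R_g‖R_L = (560 × 8420) / (560 + 8420) = 525.1 Ω.
V_out = 16.7 × 525.1 / (390 + 525.1) = 16.7 × 525.1/915.1 = 9.58 V.

V_out ≈ 9.58 V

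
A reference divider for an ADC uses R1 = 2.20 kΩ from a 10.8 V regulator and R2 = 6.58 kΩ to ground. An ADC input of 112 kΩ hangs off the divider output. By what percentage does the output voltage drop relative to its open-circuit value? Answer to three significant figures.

The divider's output (Thévenin) resistance is R1‖R2 = 1.649 kΩ.
Fractional drop under load = R_th/(R_th + R_L) = 1.649 / (1.649 + 112) = 0.01451.
So the output falls by 1.45 %.

1.45 %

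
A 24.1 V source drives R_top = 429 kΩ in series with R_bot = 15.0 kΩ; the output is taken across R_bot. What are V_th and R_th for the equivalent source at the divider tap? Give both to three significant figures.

V_th = 0.814 V, R_th = 14.5 kΩ

V_th is the open-circuit tap voltage: 24.1 × 15.0/(429 + 15.0) = 0.814 V.
With the supply zeroed, R_top and R_bot appear in parallel from the tap: R_th = R_top‖R_bot = (429 × 15.0)/444.0 = 14.5 kΩ.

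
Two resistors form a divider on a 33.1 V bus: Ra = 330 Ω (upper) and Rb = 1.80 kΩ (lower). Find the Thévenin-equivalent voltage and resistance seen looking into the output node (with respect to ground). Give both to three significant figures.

V_th = 28.0 V, R_th = 279 Ω

V_th is the open-circuit tap voltage: 33.1 × 1800/(330 + 1800) = 28.0 V.
With the supply zeroed, Ra and Rb appear in parallel from the tap: R_th = Ra‖Rb = (330 × 1800)/2130 = 279 Ω.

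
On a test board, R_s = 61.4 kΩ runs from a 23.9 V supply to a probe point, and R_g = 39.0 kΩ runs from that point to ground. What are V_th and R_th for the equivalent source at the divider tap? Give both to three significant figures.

V_th is the open-circuit tap voltage: 23.9 × 39.0/(61.4 + 39.0) = 9.28 V.
With the supply zeroed, R_s and R_g appear in parallel from the tap: R_th = R_s‖R_g = (61.4 × 39.0)/100.4 = 23.9 kΩ.

V_th = 9.28 V, R_th = 23.9 kΩ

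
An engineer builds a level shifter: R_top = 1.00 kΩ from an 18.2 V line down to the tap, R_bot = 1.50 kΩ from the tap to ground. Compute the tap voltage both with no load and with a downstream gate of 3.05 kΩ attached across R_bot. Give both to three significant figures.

Unloaded: 10.9 V; loaded: 9.12 V

Open-circuit: V = 18.2 × 1.50/(1.00 + 1.50) = 10.9 V.
With the load, R_bot becomes R_bot‖R_L = 1.005 kΩ, so V = 18.2 × 1.005/2.005 = 9.12 V.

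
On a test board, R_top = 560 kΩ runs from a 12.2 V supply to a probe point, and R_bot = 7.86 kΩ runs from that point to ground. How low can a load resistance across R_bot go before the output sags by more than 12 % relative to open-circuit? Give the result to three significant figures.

R_L(min) ≈ 56.8 kΩ

Output resistance R_th = R_top‖R_bot = (560 × 7.86)/567.9 = 7.751 kΩ.
The fractional drop is R_th/(R_th + R_L); requiring this ≤ 0.120 gives R_L ≥ R_th(1/0.120 − 1) = 7.751 × 7.333 = 56.8 kΩ.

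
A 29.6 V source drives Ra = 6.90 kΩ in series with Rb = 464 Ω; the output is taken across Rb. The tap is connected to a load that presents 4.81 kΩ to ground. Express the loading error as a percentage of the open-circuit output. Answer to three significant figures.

Unloaded V = 29.6 × 464/7364 = 1.8651 V.
Loaded: Rb‖R_L = 423.2 Ω, giving V = 29.6 × 423.2/7323 = 1.7105 V.
Drop = (1.8651 − 1.7105) / 1.8651 = 8.29 %.

8.29 %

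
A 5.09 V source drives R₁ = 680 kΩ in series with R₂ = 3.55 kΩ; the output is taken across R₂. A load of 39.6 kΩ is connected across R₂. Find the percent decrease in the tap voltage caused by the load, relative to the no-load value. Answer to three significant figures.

The divider's output (Thévenin) resistance is R₁‖R₂ = 3.532 kΩ.
Fractional drop under load = R_th/(R_th + R_L) = 3.532 / (3.532 + 39.6) = 0.08188.
So the output falls by 8.19 %.

8.19 %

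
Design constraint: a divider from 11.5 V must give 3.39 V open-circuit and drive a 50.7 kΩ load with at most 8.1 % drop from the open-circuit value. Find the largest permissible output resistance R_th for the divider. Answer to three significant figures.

Loading drop = R_th/(R_th + R_L) ≤ 0.0810, so R_th ≤ R_L · ε/(1−ε) = 50.7 kΩ × 0.0810/0.9190 = 4.47 kΩ.
(Any R1, R2 with R2/(R1+R2) = 0.295 and R1‖R2 ≤ 4.47 kΩ will meet the spec.)

R_th ≤ 4.47 kΩ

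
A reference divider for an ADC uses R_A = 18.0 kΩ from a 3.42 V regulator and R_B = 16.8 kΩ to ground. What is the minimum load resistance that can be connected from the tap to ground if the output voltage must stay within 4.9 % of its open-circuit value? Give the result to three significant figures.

Output resistance R_th = R_A‖R_B = (18.0 × 16.8)/34.80 = 8.690 kΩ.
The fractional drop is R_th/(R_th + R_L); requiring this ≤ 0.0490 gives R_L ≥ R_th(1/0.0490 − 1) = 8.690 × 19.41 = 169 kΩ.

R_L(min) ≈ 169 kΩ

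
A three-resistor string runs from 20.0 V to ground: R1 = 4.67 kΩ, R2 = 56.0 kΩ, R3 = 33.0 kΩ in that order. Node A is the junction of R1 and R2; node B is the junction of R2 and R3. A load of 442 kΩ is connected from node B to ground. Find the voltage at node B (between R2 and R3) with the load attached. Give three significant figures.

At node B, R3 is in parallel with the load: R3‖R_L = 30.71 kΩ.
Below node A the resistance is R2 + (R3‖R_L) = 86.71 kΩ, so V_A = 20.0 × 86.71/91.38 = 18.98 V.
Then V_B = V_A × (R3‖R_L)/(R2 + R3‖R_L) = 18.98 × 30.71/86.71 = 6.72 V.

V ≈ 6.72 V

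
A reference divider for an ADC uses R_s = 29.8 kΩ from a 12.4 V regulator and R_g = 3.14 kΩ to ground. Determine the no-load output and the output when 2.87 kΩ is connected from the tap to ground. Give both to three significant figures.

Unloaded: 1.18 V; loaded: 0.594 V

Open-circuit: V = 12.4 × 3.14/(29.8 + 3.14) = 1.18 V.
With the load, R_g becomes R_g‖R_L = 1.499 kΩ, so V = 12.4 × 1.499/31.30 = 0.594 V.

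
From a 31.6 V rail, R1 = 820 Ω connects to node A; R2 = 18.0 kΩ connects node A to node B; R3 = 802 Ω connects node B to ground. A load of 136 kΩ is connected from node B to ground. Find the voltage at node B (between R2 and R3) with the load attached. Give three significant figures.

V ≈ 1.28 V

At node B, R3 is in parallel with the load: R3‖R_L = 797.3 Ω.
Below node A the resistance is R2 + (R3‖R_L) = 18800 Ω, so V_A = 31.6 × 18800/19620 = 30.28 V.
Then V_B = V_A × (R3‖R_L)/(R2 + R3‖R_L) = 30.28 × 797.3/18800 = 1.28 V.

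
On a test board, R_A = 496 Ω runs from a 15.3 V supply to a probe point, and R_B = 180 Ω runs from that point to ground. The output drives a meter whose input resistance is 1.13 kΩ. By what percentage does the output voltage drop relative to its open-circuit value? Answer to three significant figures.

Unloaded V = 15.3 × 180/676.0 = 4.0740 V.
Loaded: R_B‖R_L = 155.3 Ω, giving V = 15.3 × 155.3/651.3 = 3.6476 V.
Drop = (4.0740 − 3.6476) / 4.0740 = 10.5 %.

10.5 %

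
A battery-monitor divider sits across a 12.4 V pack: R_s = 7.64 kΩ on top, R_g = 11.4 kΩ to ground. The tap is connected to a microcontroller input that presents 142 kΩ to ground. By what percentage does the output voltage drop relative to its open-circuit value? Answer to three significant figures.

3.12 %

The divider's output (Thévenin) resistance is R_s‖R_g = 4.574 kΩ.
Fractional drop under load = R_th/(R_th + R_L) = 4.574 / (4.574 + 142) = 0.03121.
So the output falls by 3.12 %.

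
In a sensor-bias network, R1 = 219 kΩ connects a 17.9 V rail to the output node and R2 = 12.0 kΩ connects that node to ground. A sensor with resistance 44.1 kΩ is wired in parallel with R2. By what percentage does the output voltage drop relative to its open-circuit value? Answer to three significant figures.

The divider's output (Thévenin) resistance is R1‖R2 = 11.38 kΩ.
Fractional drop under load = R_th/(R_th + R_L) = 11.38 / (11.38 + 44.1) = 0.2051.
So the output falls by 20.5 %.

20.5 %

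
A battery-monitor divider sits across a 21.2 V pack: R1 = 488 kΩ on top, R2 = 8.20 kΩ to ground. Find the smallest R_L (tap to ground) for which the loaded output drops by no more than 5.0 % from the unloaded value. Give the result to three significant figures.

Output resistance R_th = R1‖R2 = (488 × 8.20)/496.2 = 8.064 kΩ.
The fractional drop is R_th/(R_th + R_L); requiring this ≤ 0.0500 gives R_L ≥ R_th(1/0.0500 − 1) = 8.064 × 19.00 = 153 kΩ.

R_L(min) ≈ 153 kΩ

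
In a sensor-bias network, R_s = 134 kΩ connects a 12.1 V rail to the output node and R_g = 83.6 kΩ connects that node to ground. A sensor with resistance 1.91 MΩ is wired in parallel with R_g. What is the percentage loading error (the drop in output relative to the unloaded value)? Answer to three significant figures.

The divider's output (Thévenin) resistance is R_s‖R_g = 51.48 kΩ.
Fractional drop under load = R_th/(R_th + R_L) = 51.48 / (51.48 + 1910) = 0.02625.
So the output falls by 2.62 %.

2.62 %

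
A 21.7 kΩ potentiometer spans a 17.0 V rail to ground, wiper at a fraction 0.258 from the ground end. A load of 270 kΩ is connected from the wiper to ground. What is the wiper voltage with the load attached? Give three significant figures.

V ≈ 4.32 V

The wiper splits the pot into (1−α)R = 16.10 kΩ above and αR = 5.599 kΩ below.
Lower section ‖ load = 5.485 kΩ.
V_wiper = 17.0 × 5.485/(16.10 + 5.485) = 4.32 V.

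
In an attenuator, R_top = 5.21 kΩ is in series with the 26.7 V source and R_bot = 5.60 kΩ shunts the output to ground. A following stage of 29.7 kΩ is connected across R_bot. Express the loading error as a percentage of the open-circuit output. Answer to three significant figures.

Unloaded V = 26.7 × 5.60/10.81 = 13.832 V.
Loaded: R_bot‖R_L = 4.712 kΩ, giving V = 26.7 × 4.712/9.922 = 12.679 V.
Drop = (13.832 − 12.679) / 13.832 = 8.33 %.

8.33 %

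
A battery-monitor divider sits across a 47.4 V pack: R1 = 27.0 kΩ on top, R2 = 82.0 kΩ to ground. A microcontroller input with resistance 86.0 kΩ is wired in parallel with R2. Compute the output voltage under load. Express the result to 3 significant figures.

The load sits in parallel with R2: R2‖R_L = (82.0 × 86.0) / (82.0 + 86.0) = 41.98 kΩ.
V_out = 47.4 × 41.98 / (27.0 + 41.98) = 47.4 × 41.98/68.98 = 28.8 V.
(Unloaded it would have been 35.7 V.)

V_out ≈ 28.8 V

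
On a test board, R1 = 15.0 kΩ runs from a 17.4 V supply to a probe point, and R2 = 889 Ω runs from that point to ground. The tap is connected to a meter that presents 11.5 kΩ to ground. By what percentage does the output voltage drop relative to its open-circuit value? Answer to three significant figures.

6.80 %

The divider's output (Thévenin) resistance is R1‖R2 = 839.3 Ω.
Fractional drop under load = R_th/(R_th + R_L) = 839.3 / (839.3 + 11500) = 0.06802.
So the output falls by 6.80 %.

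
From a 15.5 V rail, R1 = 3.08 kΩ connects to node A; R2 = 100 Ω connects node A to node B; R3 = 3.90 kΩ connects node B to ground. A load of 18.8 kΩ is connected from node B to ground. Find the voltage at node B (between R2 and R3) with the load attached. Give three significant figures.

V ≈ 7.81 V

At node B, R3 is in parallel with the load: R3‖R_L = 3230 Ω.
Below node A the resistance is R2 + (R3‖R_L) = 3330 Ω, so V_A = 15.5 × 3330/6410 = 8.052 V.
Then V_B = V_A × (R3‖R_L)/(R2 + R3‖R_L) = 8.052 × 3230/3330 = 7.81 V.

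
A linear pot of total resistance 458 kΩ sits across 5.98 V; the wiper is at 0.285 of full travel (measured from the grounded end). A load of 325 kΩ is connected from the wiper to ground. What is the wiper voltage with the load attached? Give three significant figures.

The wiper splits the pot into (1−α)R = 327.5 kΩ above and αR = 130.5 kΩ below.
Lower section ‖ load = 93.13 kΩ.
V_wiper = 5.98 × 93.13/(327.5 + 93.13) = 1.32 V.

V ≈ 1.32 V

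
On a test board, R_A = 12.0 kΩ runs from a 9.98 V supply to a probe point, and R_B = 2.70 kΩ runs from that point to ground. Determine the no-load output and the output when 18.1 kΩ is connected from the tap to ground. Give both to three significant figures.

Open-circuit: V = 9.98 × 2.70/(12.0 + 2.70) = 1.83 V.
With the load, R_B becomes R_B‖R_L = 2.350 kΩ, so V = 9.98 × 2.350/14.35 = 1.63 V.

Unloaded: 1.83 V; loaded: 1.63 V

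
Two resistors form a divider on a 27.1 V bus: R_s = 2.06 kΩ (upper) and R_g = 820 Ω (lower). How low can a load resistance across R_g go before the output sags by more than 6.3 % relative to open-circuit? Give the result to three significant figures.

R_L(min) ≈ 8.72 kΩ

Output resistance R_th = R_s‖R_g = (2060 × 820)/2880 = 586.5 Ω.
The fractional drop is R_th/(R_th + R_L); requiring this ≤ 0.0630 gives R_L ≥ R_th(1/0.0630 − 1) = 586.5 × 14.87 = 8.72 kΩ.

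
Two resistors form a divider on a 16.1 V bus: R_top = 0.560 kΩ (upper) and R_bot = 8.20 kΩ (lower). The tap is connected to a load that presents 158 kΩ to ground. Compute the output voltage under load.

The load sits in parallel with R_bot: R_bot‖R_L = (8200 × 158000) / (8200 + 158000) = 7795 Ω.
V_out = 16.1 × 7795 / (560 + 7795) = 16.1 × 7795/8355 = 15.0 V.
(Unloaded it would have been 15.1 V.)

V_out ≈ 15.0 V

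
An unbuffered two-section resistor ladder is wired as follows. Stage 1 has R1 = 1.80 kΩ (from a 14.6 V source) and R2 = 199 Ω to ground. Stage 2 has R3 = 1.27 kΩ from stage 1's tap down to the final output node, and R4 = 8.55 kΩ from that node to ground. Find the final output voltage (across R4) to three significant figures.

Stage 2 presents R3+R4 = 9820 Ω as a load on stage 1's tap.
Stage 1's lower leg becomes R2‖(R3+R4) = 195.0 Ω, so V_mid = 14.6 × 195.0/1995 = 1.427 V.
Stage 2 is itself unloaded: V_out = V_mid × R4/(R3+R4) = 1.427 × 8550/9820 = 1.24 V.

V_out ≈ 1.24 V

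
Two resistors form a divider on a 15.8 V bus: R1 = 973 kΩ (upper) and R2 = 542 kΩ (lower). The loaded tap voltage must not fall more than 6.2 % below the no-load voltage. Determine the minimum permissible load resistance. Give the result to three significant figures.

R_L(min) ≈ 5.27 MΩ

Output resistance R_th = R1‖R2 = (973 × 542)/1515 = 348.1 kΩ.
The fractional drop is R_th/(R_th + R_L); requiring this ≤ 0.0620 gives R_L ≥ R_th(1/0.0620 − 1) = 348.1 × 15.13 = 5.27 MΩ.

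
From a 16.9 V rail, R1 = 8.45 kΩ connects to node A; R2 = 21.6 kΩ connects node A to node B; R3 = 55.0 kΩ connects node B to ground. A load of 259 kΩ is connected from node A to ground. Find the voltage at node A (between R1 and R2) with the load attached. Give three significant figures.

Below node A the series string R2+R3 = 76.60 kΩ sits in parallel with the 259 kΩ load: 59.12 kΩ.
V_A = 16.9 × 59.12/(8.45 + 59.12) = 14.8 V.

V ≈ 14.8 V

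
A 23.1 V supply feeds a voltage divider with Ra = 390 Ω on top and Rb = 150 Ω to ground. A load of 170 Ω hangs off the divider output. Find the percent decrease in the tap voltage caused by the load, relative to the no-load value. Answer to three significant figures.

38.9 %

Unloaded V = 23.1 × 150/540.0 = 6.417 V.
Loaded: Rb‖R_L = 79.69 Ω, giving V = 23.1 × 79.69/469.7 = 3.919 V.
Drop = (6.417 − 3.919) / 6.417 = 38.9 %.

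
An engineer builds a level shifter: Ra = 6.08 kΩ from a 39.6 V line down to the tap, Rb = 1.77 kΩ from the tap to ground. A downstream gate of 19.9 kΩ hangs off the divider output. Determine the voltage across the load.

The load sits in parallel with Rb: Rb‖R_L = (1.77 × 19.9) / (1.77 + 19.9) = 1.625 kΩ.
V_out = 39.6 × 1.625 / (6.08 + 1.625) = 39.6 × 1.625/7.705 = 8.35 V.
(Unloaded it would have been 8.93 V.)

V_out ≈ 8.35 V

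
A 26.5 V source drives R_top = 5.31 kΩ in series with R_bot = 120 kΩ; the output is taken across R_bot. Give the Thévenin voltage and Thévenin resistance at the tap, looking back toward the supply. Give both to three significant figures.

V_th = 25.4 V, R_th = 5.08 kΩ

V_th is the open-circuit tap voltage: 26.5 × 120/(5.31 + 120) = 25.4 V.
With the supply zeroed, R_top and R_bot appear in parallel from the tap: R_th = R_top‖R_bot = (5.31 × 120)/125.3 = 5.08 kΩ.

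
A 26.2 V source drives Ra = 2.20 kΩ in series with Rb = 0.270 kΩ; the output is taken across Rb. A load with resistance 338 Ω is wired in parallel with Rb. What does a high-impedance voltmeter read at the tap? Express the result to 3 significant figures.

V_out ≈ 1.67 V

The load sits in parallel with Rb: Rb‖R_L = (270 × 338) / (270 + 338) = 150.1 Ω.
V_out = 26.2 × 150.1 / (2200 + 150.1) = 26.2 × 150.1/2350 = 1.67 V.
(Unloaded it would have been 2.86 V.)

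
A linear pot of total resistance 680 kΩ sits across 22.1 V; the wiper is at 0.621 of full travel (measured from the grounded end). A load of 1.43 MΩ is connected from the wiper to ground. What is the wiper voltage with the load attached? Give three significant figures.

V ≈ 12.3 V

The wiper splits the pot into (1−α)R = 257.7 kΩ above and αR = 422.3 kΩ below.
Lower section ‖ load = 326.0 kΩ.
V_wiper = 22.1 × 326.0/(257.7 + 326.0) = 12.3 V.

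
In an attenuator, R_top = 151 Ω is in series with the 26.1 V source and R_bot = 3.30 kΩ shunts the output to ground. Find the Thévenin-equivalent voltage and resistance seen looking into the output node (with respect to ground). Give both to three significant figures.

V_th is the open-circuit tap voltage: 26.1 × 3300/(151 + 3300) = 25.0 V.
With the supply zeroed, R_top and R_bot appear in parallel from the tap: R_th = R_top‖R_bot = (151 × 3300)/3451 = 144 Ω.

V_th = 25.0 V, R_th = 144 Ω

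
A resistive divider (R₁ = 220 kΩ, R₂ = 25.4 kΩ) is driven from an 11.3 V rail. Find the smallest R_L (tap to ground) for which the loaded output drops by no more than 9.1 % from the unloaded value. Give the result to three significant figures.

Output resistance R_th = R₁‖R₂ = (220 × 25.4)/245.4 = 22.77 kΩ.
The fractional drop is R_th/(R_th + R_L); requiring this ≤ 0.0910 gives R_L ≥ R_th(1/0.0910 − 1) = 22.77 × 9.989 = 227 kΩ.

R_L(min) ≈ 227 kΩ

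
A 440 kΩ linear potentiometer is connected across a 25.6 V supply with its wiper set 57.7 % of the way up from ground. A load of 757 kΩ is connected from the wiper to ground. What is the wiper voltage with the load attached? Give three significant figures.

The wiper splits the pot into (1−α)R = 186.1 kΩ above and αR = 253.9 kΩ below.
Lower section ‖ load = 190.1 kΩ.
V_wiper = 25.6 × 190.1/(186.1 + 190.1) = 12.9 V.

V ≈ 12.9 V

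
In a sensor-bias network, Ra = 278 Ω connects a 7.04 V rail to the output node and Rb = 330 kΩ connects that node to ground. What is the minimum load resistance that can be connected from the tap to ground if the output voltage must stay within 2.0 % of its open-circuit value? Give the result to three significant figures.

Output resistance R_th = Ra‖Rb = (278 × 330000)/330300 = 277.8 Ω.
The fractional drop is R_th/(R_th + R_L); requiring this ≤ 0.0200 gives R_L ≥ R_th(1/0.0200 − 1) = 277.8 × 49.00 = 13.6 kΩ.

R_L(min) ≈ 13.6 kΩ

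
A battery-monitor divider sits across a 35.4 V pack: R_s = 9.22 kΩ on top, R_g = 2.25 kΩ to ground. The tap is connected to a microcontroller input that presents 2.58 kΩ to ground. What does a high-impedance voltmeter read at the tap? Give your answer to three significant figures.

The load sits in parallel with R_g: R_g‖R_L = (2.25 × 2.58) / (2.25 + 2.58) = 1.202 kΩ.
V_out = 35.4 × 1.202 / (9.22 + 1.202) = 35.4 × 1.202/10.42 = 4.08 V.

V_out ≈ 4.08 V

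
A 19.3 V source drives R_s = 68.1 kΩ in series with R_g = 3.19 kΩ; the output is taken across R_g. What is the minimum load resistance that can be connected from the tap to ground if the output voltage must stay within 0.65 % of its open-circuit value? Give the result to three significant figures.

Output resistance R_th = R_s‖R_g = (68.1 × 3.19)/71.29 = 3.047 kΩ.
The fractional drop is R_th/(R_th + R_L); requiring this ≤ 0.00650 gives R_L ≥ R_th(1/0.00650 − 1) = 3.047 × 152.8 = 466 kΩ.

R_L(min) ≈ 466 kΩ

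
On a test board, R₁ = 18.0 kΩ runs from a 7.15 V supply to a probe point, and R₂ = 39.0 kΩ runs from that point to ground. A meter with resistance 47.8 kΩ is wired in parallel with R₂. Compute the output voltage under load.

V_out ≈ 3.89 V

The load sits in parallel with R₂: R₂‖R_L = (39.0 × 47.8) / (39.0 + 47.8) = 21.48 kΩ.
V_out = 7.15 × 21.48 / (18.0 + 21.48) = 7.15 × 21.48/39.48 = 3.89 V.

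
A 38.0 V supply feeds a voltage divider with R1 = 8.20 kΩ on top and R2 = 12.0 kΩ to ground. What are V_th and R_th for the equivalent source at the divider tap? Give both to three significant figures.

V_th = 22.6 V, R_th = 4.87 kΩ

V_th is the open-circuit tap voltage: 38.0 × 12.0/(8.20 + 12.0) = 22.6 V.
With the supply zeroed, R1 and R2 appear in parallel from the tap: R_th = R1‖R2 = (8.20 × 12.0)/20.20 = 4.87 kΩ.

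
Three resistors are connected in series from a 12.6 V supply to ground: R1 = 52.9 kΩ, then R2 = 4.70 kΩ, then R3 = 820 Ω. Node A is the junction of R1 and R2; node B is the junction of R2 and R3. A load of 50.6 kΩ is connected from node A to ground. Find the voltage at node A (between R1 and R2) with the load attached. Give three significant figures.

Below node A the series string R2+R3 = 5520 Ω sits in parallel with the 50600 Ω load: 4977 Ω.
V_A = 12.6 × 4977/(52900 + 4977) = 1.08 V.

V ≈ 1.08 V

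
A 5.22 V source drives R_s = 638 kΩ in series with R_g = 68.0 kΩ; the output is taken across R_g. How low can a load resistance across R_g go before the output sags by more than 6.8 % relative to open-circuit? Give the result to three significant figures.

Output resistance R_th = R_s‖R_g = (638 × 68.0)/706.0 = 61.45 kΩ.
The fractional drop is R_th/(R_th + R_L); requiring this ≤ 0.0680 gives R_L ≥ R_th(1/0.0680 − 1) = 61.45 × 13.71 = 842 kΩ.

R_L(min) ≈ 842 kΩ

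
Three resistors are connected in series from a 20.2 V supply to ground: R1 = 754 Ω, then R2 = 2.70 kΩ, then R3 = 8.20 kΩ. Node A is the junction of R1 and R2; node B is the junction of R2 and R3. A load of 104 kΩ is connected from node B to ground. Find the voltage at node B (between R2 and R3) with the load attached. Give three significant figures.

At node B, R3 is in parallel with the load: R3‖R_L = 7601 Ω.
Below node A the resistance is R2 + (R3‖R_L) = 10300 Ω, so V_A = 20.2 × 10300/11050 = 18.82 V.
Then V_B = V_A × (R3‖R_L)/(R2 + R3‖R_L) = 18.82 × 7601/10300 = 13.9 V.

V ≈ 13.9 V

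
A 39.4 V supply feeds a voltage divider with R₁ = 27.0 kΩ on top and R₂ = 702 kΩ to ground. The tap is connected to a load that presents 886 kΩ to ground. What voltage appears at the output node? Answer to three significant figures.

V_out ≈ 36.9 V

The load sits in parallel with R₂: R₂‖R_L = (702 × 886) / (702 + 886) = 391.7 kΩ.
V_out = 39.4 × 391.7 / (27.0 + 391.7) = 39.4 × 391.7/418.7 = 36.9 V.
(Unloaded it would have been 37.9 V.)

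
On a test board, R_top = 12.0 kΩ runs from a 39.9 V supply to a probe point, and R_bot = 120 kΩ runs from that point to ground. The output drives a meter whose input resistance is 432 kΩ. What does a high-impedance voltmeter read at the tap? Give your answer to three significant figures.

The load sits in parallel with R_bot: R_bot‖R_L = (120 × 432) / (120 + 432) = 93.91 kΩ.
V_out = 39.9 × 93.91 / (12.0 + 93.91) = 39.9 × 93.91/105.9 = 35.4 V.

V_out ≈ 35.4 V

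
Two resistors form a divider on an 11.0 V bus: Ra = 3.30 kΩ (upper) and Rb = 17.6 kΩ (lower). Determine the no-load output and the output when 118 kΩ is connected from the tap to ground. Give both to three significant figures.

Unloaded: 9.26 V; loaded: 9.05 V

Open-circuit: V = 11.0 × 17.6/(3.30 + 17.6) = 9.26 V.
With the load, Rb becomes Rb‖R_L = 15.32 kΩ, so V = 11.0 × 15.32/18.62 = 9.05 V.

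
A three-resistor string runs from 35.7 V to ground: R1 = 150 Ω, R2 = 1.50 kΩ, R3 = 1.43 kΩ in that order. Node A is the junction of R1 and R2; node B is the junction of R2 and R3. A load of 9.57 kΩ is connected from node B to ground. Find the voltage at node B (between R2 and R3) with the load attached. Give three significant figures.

At node B, R3 is in parallel with the load: R3‖R_L = 1244 Ω.
Below node A the resistance is R2 + (R3‖R_L) = 2744 Ω, so V_A = 35.7 × 2744/2894 = 33.85 V.
Then V_B = V_A × (R3‖R_L)/(R2 + R3‖R_L) = 33.85 × 1244/2744 = 15.3 V.

V ≈ 15.3 V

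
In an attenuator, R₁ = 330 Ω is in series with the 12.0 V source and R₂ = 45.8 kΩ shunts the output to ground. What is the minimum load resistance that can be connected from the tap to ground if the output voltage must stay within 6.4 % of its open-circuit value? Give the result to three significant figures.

R_L(min) ≈ 4.79 kΩ

Output resistance R_th = R₁‖R₂ = (330 × 45800)/46130 = 327.6 Ω.
The fractional drop is R_th/(R_th + R_L); requiring this ≤ 0.0640 gives R_L ≥ R_th(1/0.0640 − 1) = 327.6 × 14.62 = 4.79 kΩ.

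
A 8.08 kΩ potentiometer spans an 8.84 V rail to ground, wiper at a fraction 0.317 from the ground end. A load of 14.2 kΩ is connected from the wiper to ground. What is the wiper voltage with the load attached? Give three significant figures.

The wiper splits the pot into (1−α)R = 5.519 kΩ above and αR = 2.561 kΩ below.
Lower section ‖ load = 2.170 kΩ.
V_wiper = 8.84 × 2.170/(5.519 + 2.170) = 2.49 V.

V ≈ 2.49 V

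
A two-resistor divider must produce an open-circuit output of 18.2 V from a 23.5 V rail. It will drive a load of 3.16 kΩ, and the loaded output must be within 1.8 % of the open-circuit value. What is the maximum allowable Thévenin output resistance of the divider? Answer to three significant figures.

Loading drop = R_th/(R_th + R_L) ≤ 0.0180, so R_th ≤ R_L · ε/(1−ε) = 3.16 kΩ × 0.0180/0.9820 = 57.9 Ω.

R_th ≤ 57.9 Ω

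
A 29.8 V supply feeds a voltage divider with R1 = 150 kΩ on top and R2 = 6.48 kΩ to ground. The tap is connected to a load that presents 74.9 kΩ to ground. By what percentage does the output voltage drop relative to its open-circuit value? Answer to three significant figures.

7.66 %

The divider's output (Thévenin) resistance is R1‖R2 = 6.212 kΩ.
Fractional drop under load = R_th/(R_th + R_L) = 6.212 / (6.212 + 74.9) = 0.07658.
So the output falls by 7.66 %.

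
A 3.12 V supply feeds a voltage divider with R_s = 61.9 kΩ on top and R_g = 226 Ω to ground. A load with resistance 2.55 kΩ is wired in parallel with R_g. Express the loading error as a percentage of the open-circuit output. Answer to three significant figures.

The divider's output (Thévenin) resistance is R_s‖R_g = 225.2 Ω.
Fractional drop under load = R_th/(R_th + R_L) = 225.2 / (225.2 + 2550) = 0.08114.
So the output falls by 8.11 %.

8.11 %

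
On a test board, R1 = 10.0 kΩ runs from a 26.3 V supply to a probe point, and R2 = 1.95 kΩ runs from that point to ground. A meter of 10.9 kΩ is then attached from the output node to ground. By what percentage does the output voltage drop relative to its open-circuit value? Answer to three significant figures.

Unloaded V = 26.3 × 1.95/11.95 = 4.2916 V.
Loaded: R2‖R_L = 1.654 kΩ, giving V = 26.3 × 1.654/11.65 = 3.7328 V.
Drop = (4.2916 − 3.7328) / 4.2916 = 13.0 %.

13.0 %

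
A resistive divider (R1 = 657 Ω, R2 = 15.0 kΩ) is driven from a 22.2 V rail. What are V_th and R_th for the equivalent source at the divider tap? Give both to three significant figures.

V_th = 21.3 V, R_th = 629 Ω

V_th is the open-circuit tap voltage: 22.2 × 15000/(657 + 15000) = 21.3 V.
With the supply zeroed, R1 and R2 appear in parallel from the tap: R_th = R1‖R2 = (657 × 15000)/15660 = 629 Ω.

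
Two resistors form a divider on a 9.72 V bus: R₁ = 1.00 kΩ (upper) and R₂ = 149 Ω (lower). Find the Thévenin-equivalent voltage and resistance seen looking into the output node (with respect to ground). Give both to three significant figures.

V_th is the open-circuit tap voltage: 9.72 × 149/(1000 + 149) = 1.26 V.
With the supply zeroed, R₁ and R₂ appear in parallel from the tap: R_th = R₁‖R₂ = (1000 × 149)/1149 = 130 Ω.

V_th = 1.26 V, R_th = 130 Ω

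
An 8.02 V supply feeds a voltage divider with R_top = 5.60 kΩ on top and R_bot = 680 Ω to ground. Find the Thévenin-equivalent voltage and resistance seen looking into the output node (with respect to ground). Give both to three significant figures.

V_th is the open-circuit tap voltage: 8.02 × 680/(5600 + 680) = 0.868 V.
With the supply zeroed, R_top and R_bot appear in parallel from the tap: R_th = R_top‖R_bot = (5600 × 680)/6280 = 606 Ω.

V_th = 0.868 V, R_th = 606 Ω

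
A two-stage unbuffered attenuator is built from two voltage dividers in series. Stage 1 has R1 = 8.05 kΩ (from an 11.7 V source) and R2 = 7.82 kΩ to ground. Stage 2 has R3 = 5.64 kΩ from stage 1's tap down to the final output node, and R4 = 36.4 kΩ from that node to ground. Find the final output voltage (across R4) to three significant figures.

Stage 2 presents R3+R4 = 42.04 kΩ as a load on stage 1's tap.
Stage 1's lower leg becomes R2‖(R3+R4) = 6.594 kΩ, so V_mid = 11.7 × 6.594/14.64 = 5.268 V.
Stage 2 is itself unloaded: V_out = V_mid × R4/(R3+R4) = 5.268 × 36.4/42.04 = 4.56 V.

V_out ≈ 4.56 V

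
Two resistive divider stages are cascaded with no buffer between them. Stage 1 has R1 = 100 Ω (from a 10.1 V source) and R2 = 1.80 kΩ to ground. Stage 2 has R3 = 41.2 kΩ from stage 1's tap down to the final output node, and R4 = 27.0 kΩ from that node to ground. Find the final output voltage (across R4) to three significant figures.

V_out ≈ 3.78 V

Stage 2 presents R3+R4 = 68200 Ω as a load on stage 1's tap.
Stage 1's lower leg becomes R2‖(R3+R4) = 1754 Ω, so V_mid = 10.1 × 1754/1854 = 9.555 V.
Stage 2 is itself unloaded: V_out = V_mid × R4/(R3+R4) = 9.555 × 27000/68200 = 3.78 V.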